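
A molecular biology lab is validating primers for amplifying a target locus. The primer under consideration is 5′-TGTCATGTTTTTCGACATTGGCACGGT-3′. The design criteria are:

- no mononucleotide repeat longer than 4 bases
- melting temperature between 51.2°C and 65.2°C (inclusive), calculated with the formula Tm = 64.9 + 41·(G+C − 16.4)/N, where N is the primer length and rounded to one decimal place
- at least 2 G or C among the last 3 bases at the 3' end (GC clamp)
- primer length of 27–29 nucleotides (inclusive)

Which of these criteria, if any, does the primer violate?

Base counts: A=4, T=11, G=7, C=5 (length 27).
homopolymer run: longest run = 5, exceeds 4 ✗
Tm: Tm = 64.9 + 41·(12 − 16.4)/27 = 58.2°C ✓
GC clamp: 3' end GGT has 2 G/C ✓
length: length 27 ✓

Fails: homopolymer run.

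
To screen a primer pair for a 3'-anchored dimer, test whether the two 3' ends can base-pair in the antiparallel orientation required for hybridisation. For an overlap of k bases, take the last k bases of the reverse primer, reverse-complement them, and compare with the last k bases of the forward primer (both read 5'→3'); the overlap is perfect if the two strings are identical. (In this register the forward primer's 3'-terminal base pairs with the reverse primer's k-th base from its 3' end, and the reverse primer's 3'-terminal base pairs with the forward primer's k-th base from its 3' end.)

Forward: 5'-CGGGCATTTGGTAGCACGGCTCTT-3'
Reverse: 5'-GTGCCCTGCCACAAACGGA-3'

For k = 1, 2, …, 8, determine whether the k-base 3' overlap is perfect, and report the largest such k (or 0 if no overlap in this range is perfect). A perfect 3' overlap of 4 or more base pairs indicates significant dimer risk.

Last 8 bases (5'→3') — forward …CGGCTCTT, reverse …CAAACGGA.
Reverse complement of the reverse primer's last 8 bases: TCCGTTTG; its first k bases are the reverse complement of the reverse primer's last k bases, so a perfect k-base overlap needs the forward primer's last k bases to equal them.
Comparing (forward last k vs required): k=1: T vs T ✓; k=2: TT vs TC ✗; k=3: CTT vs TCC ✗; k=4: TCTT vs TCCG ✗; k=5: CTCTT vs TCCGT ✗; k=6: GCTCTT vs TCCGTT ✗; k=7: GGCTCTT vs TCCGTTT ✗; k=8: CGGCTCTT vs TCCGTTTG ✗.
Only k = 1 is perfect, so the longest perfect 3' overlap is 1.

Longest perfect overlap: 1 complementary base pair; below the dimer-risk threshold (threshold 4).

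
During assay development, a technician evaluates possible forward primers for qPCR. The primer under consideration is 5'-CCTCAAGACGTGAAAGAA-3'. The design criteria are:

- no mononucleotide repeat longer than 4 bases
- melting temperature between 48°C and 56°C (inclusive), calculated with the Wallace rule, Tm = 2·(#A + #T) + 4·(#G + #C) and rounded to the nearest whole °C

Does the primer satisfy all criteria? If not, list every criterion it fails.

Base counts: A=8, T=2, G=4, C=4 (length 18).
homopolymer run: longest run = 3 ✓
Tm: Tm = 2·10 + 4·8 = 52°C ✓

Meets all criteria.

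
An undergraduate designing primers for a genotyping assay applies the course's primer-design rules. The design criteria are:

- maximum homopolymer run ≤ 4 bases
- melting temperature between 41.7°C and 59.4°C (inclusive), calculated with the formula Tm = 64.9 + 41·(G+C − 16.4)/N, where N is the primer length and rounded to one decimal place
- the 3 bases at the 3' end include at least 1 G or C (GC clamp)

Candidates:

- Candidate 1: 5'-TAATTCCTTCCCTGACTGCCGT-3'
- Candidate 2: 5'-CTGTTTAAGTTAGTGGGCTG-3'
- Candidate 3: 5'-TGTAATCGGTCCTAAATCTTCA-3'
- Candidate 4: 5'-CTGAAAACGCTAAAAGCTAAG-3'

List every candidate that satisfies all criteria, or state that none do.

Candidate 1, Candidate 2, Candidate 3 and Candidate 4.

Candidate 1 (22 nt, A=3 T=8 G=3 C=8): longest run = 3 ✓; Tm = 64.9 + 41·(11 − 16.4)/22 = 54.8°C ✓; 3' end CGT has 2 G/C ✓ — passes.
Candidate 2 (20 nt, A=3 T=8 G=7 C=2): longest run = 3 ✓; Tm = 64.9 + 41·(9 − 16.4)/20 = 49.7°C ✓; 3' end CTG has 2 G/C ✓ — passes.
Candidate 3 (22 nt, A=6 T=8 G=3 C=5): longest run = 3 ✓; Tm = 64.9 + 41·(8 − 16.4)/22 = 49.2°C ✓; 3' end TCA has 1 G/C ✓ — passes.
Candidate 4 (21 nt, A=10 T=3 G=4 C=4): longest run = 4 ✓; Tm = 64.9 + 41·(8 − 16.4)/21 = 48.5°C ✓; 3' end AAG has 1 G/C ✓ — passes.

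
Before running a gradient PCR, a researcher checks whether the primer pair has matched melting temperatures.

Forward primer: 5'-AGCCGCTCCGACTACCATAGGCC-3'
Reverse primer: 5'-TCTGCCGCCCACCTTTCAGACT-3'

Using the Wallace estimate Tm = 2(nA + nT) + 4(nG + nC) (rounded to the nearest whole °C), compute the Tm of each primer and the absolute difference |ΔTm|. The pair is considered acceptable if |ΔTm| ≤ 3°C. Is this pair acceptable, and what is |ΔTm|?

|ΔTm| = 6°C; the pair is not acceptable.

Forward: A=5 T=3 G=5 C=10 → Tm = 2·8 + 4·15 = 76°C.
Reverse: A=3 T=6 G=3 C=10 → Tm = 2·9 + 4·13 = 70°C.
|ΔTm| = |76 − 70| = 6°C, > 3°C.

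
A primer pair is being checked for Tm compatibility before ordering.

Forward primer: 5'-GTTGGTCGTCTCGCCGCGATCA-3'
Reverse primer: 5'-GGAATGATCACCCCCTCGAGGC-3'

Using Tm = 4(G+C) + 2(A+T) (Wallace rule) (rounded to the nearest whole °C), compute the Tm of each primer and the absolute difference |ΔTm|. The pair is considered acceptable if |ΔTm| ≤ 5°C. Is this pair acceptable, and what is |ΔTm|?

Forward: A=2 T=6 G=7 C=7 → Tm = 2·8 + 4·14 = 72°C.
Reverse: A=5 T=3 G=6 C=8 → Tm = 2·8 + 4·14 = 72°C.
|ΔTm| = |72 − 72| = 0°C, ≤ 5°C.

|ΔTm| = 0°C; the pair is acceptable.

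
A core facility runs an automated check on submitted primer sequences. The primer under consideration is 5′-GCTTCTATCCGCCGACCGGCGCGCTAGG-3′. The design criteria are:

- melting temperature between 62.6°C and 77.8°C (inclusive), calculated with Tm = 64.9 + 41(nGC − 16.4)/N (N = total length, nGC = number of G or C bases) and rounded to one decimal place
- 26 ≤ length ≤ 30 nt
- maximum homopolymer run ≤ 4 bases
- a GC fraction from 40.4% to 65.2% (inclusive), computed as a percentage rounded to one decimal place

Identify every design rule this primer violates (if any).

Fails: GC content.

Base counts: A=3, T=5, G=9, C=11 (length 28).
Tm: Tm = 64.9 + 41·(20 − 16.4)/28 = 70.2°C ✓
length: length 28 ✓
homopolymer run: longest run = 2 ✓
GC content: GC 20/28 = 71.4%, outside 40.4–65.2% ✗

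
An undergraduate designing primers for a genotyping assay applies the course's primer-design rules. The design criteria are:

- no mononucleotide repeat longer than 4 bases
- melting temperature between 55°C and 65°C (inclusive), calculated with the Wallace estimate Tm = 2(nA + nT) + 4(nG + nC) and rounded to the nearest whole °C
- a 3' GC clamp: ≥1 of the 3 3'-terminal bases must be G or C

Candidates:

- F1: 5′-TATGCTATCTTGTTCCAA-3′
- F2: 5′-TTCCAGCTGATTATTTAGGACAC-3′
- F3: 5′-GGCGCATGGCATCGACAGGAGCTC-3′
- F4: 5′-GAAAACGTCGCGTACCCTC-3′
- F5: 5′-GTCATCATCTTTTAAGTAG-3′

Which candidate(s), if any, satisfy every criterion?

F1 (18 nt, A=4 T=8 G=2 C=4): longest run = 2 ✓; Tm = 2·12 + 4·6 = 48°C, outside 55–65°C ✗; 3' end CAA has 1 G/C ✓ — fails.
F2 (23 nt, A=6 T=8 G=4 C=5): longest run = 3 ✓; Tm = 2·14 + 4·9 = 64°C ✓; 3' end CAC has 2 G/C ✓ — passes.
F3 (24 nt, A=5 T=3 G=9 C=7): longest run = 2 ✓; Tm = 2·8 + 4·16 = 80°C, outside 55–65°C ✗; 3' end CTC has 2 G/C ✓ — fails.
F4 (19 nt, A=5 T=3 G=4 C=7): longest run = 4 ✓; Tm = 2·8 + 4·11 = 60°C ✓; 3' end CTC has 2 G/C ✓ — passes.
F5 (19 nt, A=5 T=8 G=3 C=3): longest run = 4 ✓; Tm = 2·13 + 4·6 = 50°C, outside 55–65°C ✗; 3' end TAG has 1 G/C ✓ — fails.

F2 and F4.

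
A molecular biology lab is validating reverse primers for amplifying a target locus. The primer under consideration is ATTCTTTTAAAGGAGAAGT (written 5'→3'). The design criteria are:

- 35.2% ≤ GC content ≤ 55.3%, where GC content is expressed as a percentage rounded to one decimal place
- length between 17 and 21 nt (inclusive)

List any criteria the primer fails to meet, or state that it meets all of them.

Fails: GC content.

Base counts: A=7, T=7, G=4, C=1 (length 19).
GC content: GC 5/19 = 26.3%, outside 35.2–55.3% ✗
length: length 19 ✓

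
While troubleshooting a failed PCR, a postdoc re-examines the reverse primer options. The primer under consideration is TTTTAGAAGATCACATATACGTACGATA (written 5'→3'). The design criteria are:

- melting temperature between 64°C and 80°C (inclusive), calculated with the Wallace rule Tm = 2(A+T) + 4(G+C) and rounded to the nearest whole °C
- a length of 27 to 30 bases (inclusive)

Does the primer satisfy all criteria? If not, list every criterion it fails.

Base counts: A=11, T=9, G=4, C=4 (length 28).
Tm: Tm = 2·20 + 4·8 = 72°C ✓
length: length 28 ✓

Meets all criteria.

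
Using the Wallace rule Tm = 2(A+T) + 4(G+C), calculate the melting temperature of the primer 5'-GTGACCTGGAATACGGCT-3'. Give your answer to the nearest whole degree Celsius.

Base counts: A=4, T=4, G=6, C=4 (length 18).
Tm = 2·(4+4) + 4·(6+4) = 2·8 + 4·10 = 16 + 40 = 56°C.

56°C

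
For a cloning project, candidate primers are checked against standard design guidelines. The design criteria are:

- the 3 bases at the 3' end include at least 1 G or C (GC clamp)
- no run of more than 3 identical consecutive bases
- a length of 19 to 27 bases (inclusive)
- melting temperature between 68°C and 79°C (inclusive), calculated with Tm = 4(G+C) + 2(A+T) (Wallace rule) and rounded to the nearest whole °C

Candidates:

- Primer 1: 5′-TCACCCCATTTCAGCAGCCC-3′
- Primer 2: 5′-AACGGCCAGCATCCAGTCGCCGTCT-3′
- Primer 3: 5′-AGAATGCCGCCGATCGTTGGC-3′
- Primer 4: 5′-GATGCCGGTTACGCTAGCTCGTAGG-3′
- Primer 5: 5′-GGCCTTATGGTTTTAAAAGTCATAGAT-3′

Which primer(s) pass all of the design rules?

Primer 1 (20 nt, A=4 T=4 G=2 C=10): 3' end CCC has 3 G/C ✓; longest run = 4, exceeds 3 ✗; length 20 ✓; Tm = 2·8 + 4·12 = 64°C, outside 68–79°C ✗ — fails.
Primer 2 (25 nt, A=5 T=4 G=6 C=10): 3' end TCT has 1 G/C ✓; longest run = 2 ✓; length 25 ✓; Tm = 2·9 + 4·16 = 82°C, outside 68–79°C ✗ — fails.
Primer 3 (21 nt, A=4 T=4 G=7 C=6): 3' end GGC has 3 G/C ✓; longest run = 2 ✓; length 21 ✓; Tm = 2·8 + 4·13 = 68°C ✓ — passes.
Primer 4 (25 nt, A=4 T=6 G=9 C=6): 3' end AGG has 2 G/C ✓; longest run = 2 ✓; length 25 ✓; Tm = 2·10 + 4·15 = 80°C, outside 68–79°C ✗ — fails.
Primer 5 (27 nt, A=8 T=10 G=6 C=3): 3' end GAT has 1 G/C ✓; longest run = 4, exceeds 3 ✗; length 27 ✓; Tm = 2·18 + 4·9 = 72°C ✓ — fails.

Primer 3 only.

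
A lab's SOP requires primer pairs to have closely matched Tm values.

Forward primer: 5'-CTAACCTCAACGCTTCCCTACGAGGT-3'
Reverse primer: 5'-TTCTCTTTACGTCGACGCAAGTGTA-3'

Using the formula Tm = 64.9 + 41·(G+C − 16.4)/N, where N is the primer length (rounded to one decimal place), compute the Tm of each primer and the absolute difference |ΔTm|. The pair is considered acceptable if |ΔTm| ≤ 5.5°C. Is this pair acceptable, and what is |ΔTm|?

Forward: G+C = 14, N = 26 → Tm = 64.9 + 41·(14 − 16.4)/26 = 61.1°C.
Reverse: G+C = 11, N = 25 → Tm = 64.9 + 41·(11 − 16.4)/25 = 56.0°C.
|ΔTm| = |61.1 − 56.0| = 5.1°C, ≤ 5.5°C.

|ΔTm| = 5.1°C; the pair is acceptable.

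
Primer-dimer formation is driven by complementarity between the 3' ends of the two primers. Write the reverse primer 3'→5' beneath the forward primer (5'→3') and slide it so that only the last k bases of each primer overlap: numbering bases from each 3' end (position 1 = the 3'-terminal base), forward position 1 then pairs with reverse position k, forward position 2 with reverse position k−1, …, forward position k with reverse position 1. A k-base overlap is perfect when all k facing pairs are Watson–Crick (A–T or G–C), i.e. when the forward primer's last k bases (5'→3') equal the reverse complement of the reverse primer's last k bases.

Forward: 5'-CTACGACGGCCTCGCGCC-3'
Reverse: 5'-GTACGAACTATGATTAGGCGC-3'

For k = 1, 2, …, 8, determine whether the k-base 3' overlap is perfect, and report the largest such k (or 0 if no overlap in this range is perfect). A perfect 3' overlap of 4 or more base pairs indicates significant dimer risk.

Longest perfect overlap: 5 complementary base pairs; significant dimer risk (threshold 4).

Last 8 bases (5'→3') — forward …CTCGCGCC, reverse …TTAGGCGC.
Reverse complement of the reverse primer's last 8 bases: GCGCCTAA; its first k bases are the reverse complement of the reverse primer's last k bases, so a perfect k-base overlap needs the forward primer's last k bases to equal them.
Comparing (forward last k vs required): k=1: C vs G ✗; k=2: CC vs GC ✗; k=3: GCC vs GCG ✗; k=4: CGCC vs GCGC ✗; k=5: GCGCC vs GCGCC ✓; k=6: CGCGCC vs GCGCCT ✗; k=7: TCGCGCC vs GCGCCTA ✗; k=8: CTCGCGCC vs GCGCCTAA ✗.
Only k = 5 is perfect, so the longest perfect 3' overlap is 5.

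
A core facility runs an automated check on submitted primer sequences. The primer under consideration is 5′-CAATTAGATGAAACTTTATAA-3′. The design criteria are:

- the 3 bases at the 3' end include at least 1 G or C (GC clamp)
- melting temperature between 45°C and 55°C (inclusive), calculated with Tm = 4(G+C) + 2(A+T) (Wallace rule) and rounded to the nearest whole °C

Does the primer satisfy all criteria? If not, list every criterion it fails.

Base counts: A=10, T=7, G=2, C=2 (length 21).
GC clamp: 3' end TAA has 0 G/C, need ≥1 ✗
Tm: Tm = 2·17 + 4·4 = 50°C ✓

Fails: GC clamp.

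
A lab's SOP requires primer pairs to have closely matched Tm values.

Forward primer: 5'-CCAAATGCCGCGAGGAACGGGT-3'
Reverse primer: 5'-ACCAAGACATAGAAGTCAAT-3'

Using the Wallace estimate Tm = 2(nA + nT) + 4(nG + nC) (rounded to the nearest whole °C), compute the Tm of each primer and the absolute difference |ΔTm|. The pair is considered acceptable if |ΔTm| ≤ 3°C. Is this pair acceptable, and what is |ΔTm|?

Forward: A=6 T=2 G=8 C=6 → Tm = 2·8 + 4·14 = 72°C.
Reverse: A=10 T=3 G=3 C=4 → Tm = 2·13 + 4·7 = 54°C.
|ΔTm| = |72 − 54| = 18°C, > 3°C.

|ΔTm| = 18°C; the pair is not acceptable.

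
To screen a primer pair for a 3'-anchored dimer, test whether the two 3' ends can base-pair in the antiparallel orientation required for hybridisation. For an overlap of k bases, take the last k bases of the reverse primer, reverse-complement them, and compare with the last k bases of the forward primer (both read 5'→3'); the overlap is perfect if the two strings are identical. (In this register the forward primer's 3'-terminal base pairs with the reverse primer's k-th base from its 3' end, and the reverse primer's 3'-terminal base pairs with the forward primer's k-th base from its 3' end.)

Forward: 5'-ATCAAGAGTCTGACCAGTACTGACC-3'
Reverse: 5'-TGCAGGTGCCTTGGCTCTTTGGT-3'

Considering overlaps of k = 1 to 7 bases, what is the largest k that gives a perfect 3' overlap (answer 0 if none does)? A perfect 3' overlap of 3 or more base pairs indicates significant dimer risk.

Longest perfect overlap: 3 complementary base pairs; significant dimer risk (threshold 3).

Last 7 bases (5'→3') — forward …ACTGACC, reverse …CTTTGGT.
Reverse complement of the reverse primer's last 7 bases: ACCAAAG; its first k bases are the reverse complement of the reverse primer's last k bases, so a perfect k-base overlap needs the forward primer's last k bases to equal them.
Comparing (forward last k vs required): k=1: C vs A ✗; k=2: CC vs AC ✗; k=3: ACC vs ACC ✓; k=4: GACC vs ACCA ✗; k=5: TGACC vs ACCAA ✗; k=6: CTGACC vs ACCAAA ✗; k=7: ACTGACC vs ACCAAAG ✗.
Only k = 3 is perfect, so the longest perfect 3' overlap is 3.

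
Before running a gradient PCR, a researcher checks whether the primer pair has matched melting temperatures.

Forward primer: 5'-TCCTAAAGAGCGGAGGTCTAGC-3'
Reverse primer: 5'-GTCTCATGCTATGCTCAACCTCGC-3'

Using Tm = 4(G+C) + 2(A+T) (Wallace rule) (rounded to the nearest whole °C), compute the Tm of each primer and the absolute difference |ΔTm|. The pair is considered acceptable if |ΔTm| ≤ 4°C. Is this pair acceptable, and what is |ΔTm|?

|ΔTm| = 6°C; the pair is not acceptable.

Forward: A=6 T=4 G=7 C=5 → Tm = 2·10 + 4·12 = 68°C.
Reverse: A=4 T=7 G=4 C=9 → Tm = 2·11 + 4·13 = 74°C.
|ΔTm| = |68 − 74| = 6°C, > 4°C.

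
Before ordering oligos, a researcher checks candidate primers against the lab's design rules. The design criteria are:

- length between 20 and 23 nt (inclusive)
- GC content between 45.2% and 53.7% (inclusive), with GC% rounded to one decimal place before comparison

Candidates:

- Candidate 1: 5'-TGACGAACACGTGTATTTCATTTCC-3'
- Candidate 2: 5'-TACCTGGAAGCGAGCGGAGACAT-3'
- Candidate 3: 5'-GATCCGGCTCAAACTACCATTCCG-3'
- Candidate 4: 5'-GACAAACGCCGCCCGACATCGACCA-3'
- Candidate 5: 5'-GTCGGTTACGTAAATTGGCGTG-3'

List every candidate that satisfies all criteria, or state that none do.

Candidate 1 (25 nt, A=6 T=9 G=4 C=6): length 25, outside 20–23 ✗; GC 10/25 = 40.0%, outside 45.2–53.7% ✗ — fails.
Candidate 2 (23 nt, A=7 T=3 G=8 C=5): length 23 ✓; GC 13/23 = 56.5%, outside 45.2–53.7% ✗ — fails.
Candidate 3 (24 nt, A=6 T=5 G=4 C=9): length 24, outside 20–23 ✗; GC 13/24 = 54.2%, outside 45.2–53.7% ✗ — fails.
Candidate 4 (25 nt, A=8 T=1 G=5 C=11): length 25, outside 20–23 ✗; GC 16/25 = 64.0%, outside 45.2–53.7% ✗ — fails.
Candidate 5 (22 nt, A=4 T=7 G=8 C=3): length 22 ✓; GC 11/22 = 50.0% ✓ — passes.

Candidate 5 only.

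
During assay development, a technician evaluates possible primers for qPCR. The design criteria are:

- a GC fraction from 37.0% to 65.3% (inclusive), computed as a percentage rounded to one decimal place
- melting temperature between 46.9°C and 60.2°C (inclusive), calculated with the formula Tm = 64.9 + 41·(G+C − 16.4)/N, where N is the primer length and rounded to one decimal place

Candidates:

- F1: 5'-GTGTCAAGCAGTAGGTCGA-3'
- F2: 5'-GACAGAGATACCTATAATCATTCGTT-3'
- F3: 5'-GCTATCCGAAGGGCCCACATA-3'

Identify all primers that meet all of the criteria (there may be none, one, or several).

F1 and F3.

F1 (19 nt, A=5 T=4 G=7 C=3): GC 10/19 = 52.6% ✓; Tm = 64.9 + 41·(10 − 16.4)/19 = 51.1°C ✓ — passes.
F2 (26 nt, A=9 T=8 G=4 C=5): GC 9/26 = 34.6%, outside 37.0–65.3% ✗; Tm = 64.9 + 41·(9 − 16.4)/26 = 53.2°C ✓ — fails.
F3 (21 nt, A=6 T=3 G=5 C=7): GC 12/21 = 57.1% ✓; Tm = 64.9 + 41·(12 − 16.4)/21 = 56.3°C ✓ — passes.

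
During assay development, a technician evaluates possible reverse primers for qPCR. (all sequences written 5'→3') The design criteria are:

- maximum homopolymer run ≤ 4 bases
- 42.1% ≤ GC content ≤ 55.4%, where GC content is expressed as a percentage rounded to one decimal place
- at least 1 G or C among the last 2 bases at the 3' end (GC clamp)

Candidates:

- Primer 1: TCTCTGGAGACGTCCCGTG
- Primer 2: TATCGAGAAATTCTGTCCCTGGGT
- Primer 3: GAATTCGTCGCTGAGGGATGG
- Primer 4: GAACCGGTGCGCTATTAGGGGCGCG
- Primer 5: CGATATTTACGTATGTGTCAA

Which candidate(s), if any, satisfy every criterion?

Primer 2 only.

Primer 1 (19 nt, A=2 T=5 G=6 C=6): longest run = 3 ✓; GC 12/19 = 63.2%, outside 42.1–55.4% ✗; 3' end TG has 1 G/C ✓ — fails.
Primer 2 (24 nt, A=5 T=8 G=6 C=5): longest run = 3 ✓; GC 11/24 = 45.8% ✓; 3' end GT has 1 G/C ✓ — passes.
Primer 3 (21 nt, A=4 T=5 G=9 C=3): longest run = 3 ✓; GC 12/21 = 57.1%, outside 42.1–55.4% ✗; 3' end GG has 2 G/C ✓ — fails.
Primer 4 (25 nt, A=4 T=4 G=11 C=6): longest run = 4 ✓; GC 17/25 = 68.0%, outside 42.1–55.4% ✗; 3' end CG has 2 G/C ✓ — fails.
Primer 5 (21 nt, A=6 T=8 G=4 C=3): longest run = 3 ✓; GC 7/21 = 33.3%, outside 42.1–55.4% ✗; 3' end AA has 0 G/C, need ≥1 ✗ — fails.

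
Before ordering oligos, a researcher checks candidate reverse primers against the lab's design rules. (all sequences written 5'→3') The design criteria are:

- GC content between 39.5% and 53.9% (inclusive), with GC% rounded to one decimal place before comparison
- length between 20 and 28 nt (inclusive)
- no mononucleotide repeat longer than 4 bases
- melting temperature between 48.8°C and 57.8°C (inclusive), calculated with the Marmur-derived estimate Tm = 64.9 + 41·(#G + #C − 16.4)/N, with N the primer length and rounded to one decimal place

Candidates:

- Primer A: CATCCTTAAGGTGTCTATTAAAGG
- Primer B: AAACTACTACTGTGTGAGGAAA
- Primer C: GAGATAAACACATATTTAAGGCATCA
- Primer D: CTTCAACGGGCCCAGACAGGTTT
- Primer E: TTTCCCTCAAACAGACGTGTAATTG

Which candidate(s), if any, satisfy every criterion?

Primer E only.

Primer A (24 nt, A=7 T=8 G=5 C=4): GC 9/24 = 37.5%, outside 39.5–53.9% ✗; length 24 ✓; longest run = 3 ✓; Tm = 64.9 + 41·(9 − 16.4)/24 = 52.3°C ✓ — fails.
Primer B (22 nt, A=9 T=5 G=5 C=3): GC 8/22 = 36.4%, outside 39.5–53.9% ✗; length 22 ✓; longest run = 3 ✓; Tm = 64.9 + 41·(8 − 16.4)/22 = 49.2°C ✓ — fails.
Primer C (26 nt, A=12 T=6 G=4 C=4): GC 8/26 = 30.8%, outside 39.5–53.9% ✗; length 26 ✓; longest run = 3 ✓; Tm = 64.9 + 41·(8 − 16.4)/26 = 51.7°C ✓ — fails.
Primer D (23 nt, A=5 T=5 G=6 C=7): GC 13/23 = 56.5%, outside 39.5–53.9% ✗; length 23 ✓; longest run = 3 ✓; Tm = 64.9 + 41·(13 − 16.4)/23 = 58.8°C, outside 48.8–57.8°C ✗ — fails.
Primer E (25 nt, A=7 T=8 G=4 C=6): GC 10/25 = 40.0% ✓; length 25 ✓; longest run = 3 ✓; Tm = 64.9 + 41·(10 − 16.4)/25 = 54.4°C ✓ — passes.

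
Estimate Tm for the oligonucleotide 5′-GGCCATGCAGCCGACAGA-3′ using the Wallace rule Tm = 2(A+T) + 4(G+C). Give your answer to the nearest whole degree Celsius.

60°C

Base counts: A=5, T=1, G=6, C=6 (length 18).
Tm = 2·(5+1) + 4·(6+6) = 2·6 + 4·12 = 12 + 48 = 60°C.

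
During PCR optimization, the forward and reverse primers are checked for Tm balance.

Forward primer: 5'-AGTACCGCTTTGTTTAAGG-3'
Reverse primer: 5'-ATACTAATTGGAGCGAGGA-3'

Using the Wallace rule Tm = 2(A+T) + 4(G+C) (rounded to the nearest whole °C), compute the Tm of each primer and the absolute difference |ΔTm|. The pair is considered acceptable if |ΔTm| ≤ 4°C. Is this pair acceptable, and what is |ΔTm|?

Forward: A=4 T=7 G=5 C=3 → Tm = 2·11 + 4·8 = 54°C.
Reverse: A=7 T=4 G=6 C=2 → Tm = 2·11 + 4·8 = 54°C.
|ΔTm| = |54 − 54| = 0°C, ≤ 4°C.

|ΔTm| = 0°C; the pair is acceptable.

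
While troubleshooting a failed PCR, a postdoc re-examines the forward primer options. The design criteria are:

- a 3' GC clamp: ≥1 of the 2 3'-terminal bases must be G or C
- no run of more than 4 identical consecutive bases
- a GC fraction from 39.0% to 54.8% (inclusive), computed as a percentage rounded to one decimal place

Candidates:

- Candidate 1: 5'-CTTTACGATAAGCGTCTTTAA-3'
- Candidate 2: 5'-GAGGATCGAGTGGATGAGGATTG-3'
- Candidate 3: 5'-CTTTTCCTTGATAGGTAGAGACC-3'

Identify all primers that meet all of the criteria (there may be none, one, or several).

Candidate 2 and Candidate 3.

Candidate 1 (21 nt, A=6 T=8 G=3 C=4): 3' end AA has 0 G/C, need ≥1 ✗; longest run = 3 ✓; GC 7/21 = 33.3%, outside 39.0–54.8% ✗ — fails.
Candidate 2 (23 nt, A=6 T=5 G=11 C=1): 3' end TG has 1 G/C ✓; longest run = 2 ✓; GC 12/23 = 52.2% ✓ — passes.
Candidate 3 (23 nt, A=5 T=8 G=5 C=5): 3' end CC has 2 G/C ✓; longest run = 4 ✓; GC 10/23 = 43.5% ✓ — passes.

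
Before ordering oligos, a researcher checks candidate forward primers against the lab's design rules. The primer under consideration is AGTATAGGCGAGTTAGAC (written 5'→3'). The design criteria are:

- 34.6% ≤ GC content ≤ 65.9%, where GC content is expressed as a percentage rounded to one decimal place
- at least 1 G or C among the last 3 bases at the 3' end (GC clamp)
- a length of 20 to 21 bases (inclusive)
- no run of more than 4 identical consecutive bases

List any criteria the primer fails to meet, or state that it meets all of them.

Base counts: A=6, T=4, G=6, C=2 (length 18).
GC content: GC 8/18 = 44.4% ✓
GC clamp: 3' end GAC has 2 G/C ✓
length: length 18, outside 20–21 ✗
homopolymer run: longest run = 2 ✓

Fails: length.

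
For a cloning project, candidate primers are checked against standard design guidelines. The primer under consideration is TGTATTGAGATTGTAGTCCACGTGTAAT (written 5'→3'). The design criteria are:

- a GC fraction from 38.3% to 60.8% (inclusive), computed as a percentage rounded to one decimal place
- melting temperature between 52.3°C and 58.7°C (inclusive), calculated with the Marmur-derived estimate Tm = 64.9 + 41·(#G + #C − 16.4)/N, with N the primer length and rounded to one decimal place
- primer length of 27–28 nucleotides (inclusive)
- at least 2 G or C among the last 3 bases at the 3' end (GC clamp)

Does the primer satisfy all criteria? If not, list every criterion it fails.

Fails: GC content, GC clamp.

Base counts: A=7, T=11, G=7, C=3 (length 28).
GC content: GC 10/28 = 35.7%, outside 38.3–60.8% ✗
Tm: Tm = 64.9 + 41·(10 − 16.4)/28 = 55.5°C ✓
length: length 28 ✓
GC clamp: 3' end AAT has 0 G/C, need ≥2 ✗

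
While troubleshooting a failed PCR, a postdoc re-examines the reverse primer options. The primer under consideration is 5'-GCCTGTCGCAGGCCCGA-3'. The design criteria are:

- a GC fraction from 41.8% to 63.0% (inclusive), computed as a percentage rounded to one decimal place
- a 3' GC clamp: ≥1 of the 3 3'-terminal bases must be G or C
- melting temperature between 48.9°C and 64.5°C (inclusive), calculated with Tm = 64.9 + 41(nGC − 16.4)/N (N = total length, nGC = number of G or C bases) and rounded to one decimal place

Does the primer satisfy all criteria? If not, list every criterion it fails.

Base counts: A=2, T=2, G=6, C=7 (length 17).
GC content: GC 13/17 = 76.5%, outside 41.8–63.0% ✗
GC clamp: 3' end CGA has 2 G/C ✓
Tm: Tm = 64.9 + 41·(13 − 16.4)/17 = 56.7°C ✓

Fails: GC content.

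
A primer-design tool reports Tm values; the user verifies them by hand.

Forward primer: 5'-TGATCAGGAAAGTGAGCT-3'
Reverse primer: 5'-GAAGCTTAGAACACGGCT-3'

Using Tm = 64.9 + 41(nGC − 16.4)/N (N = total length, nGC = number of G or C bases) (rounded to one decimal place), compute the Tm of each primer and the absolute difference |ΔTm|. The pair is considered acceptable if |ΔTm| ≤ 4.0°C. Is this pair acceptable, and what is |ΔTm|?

Forward: G+C = 8, N = 18 → Tm = 64.9 + 41·(8 − 16.4)/18 = 45.8°C.
Reverse: G+C = 9, N = 18 → Tm = 64.9 + 41·(9 − 16.4)/18 = 48.0°C.
|ΔTm| = |45.8 − 48.0| = 2.2°C, ≤ 4.0°C.

|ΔTm| = 2.2°C; the pair is acceptable.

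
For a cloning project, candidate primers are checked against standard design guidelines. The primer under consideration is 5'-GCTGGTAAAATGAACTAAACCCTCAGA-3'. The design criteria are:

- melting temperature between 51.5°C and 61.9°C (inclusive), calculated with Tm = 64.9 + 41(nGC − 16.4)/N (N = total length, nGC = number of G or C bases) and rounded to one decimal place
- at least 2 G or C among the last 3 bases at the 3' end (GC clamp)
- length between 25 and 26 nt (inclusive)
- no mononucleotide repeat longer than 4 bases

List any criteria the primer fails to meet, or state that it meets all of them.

Base counts: A=11, T=5, G=5, C=6 (length 27).
Tm: Tm = 64.9 + 41·(11 − 16.4)/27 = 56.7°C ✓
GC clamp: 3' end AGA has 1 G/C, need ≥2 ✗
length: length 27, outside 25–26 ✗
homopolymer run: longest run = 4 ✓

Fails: GC clamp, length.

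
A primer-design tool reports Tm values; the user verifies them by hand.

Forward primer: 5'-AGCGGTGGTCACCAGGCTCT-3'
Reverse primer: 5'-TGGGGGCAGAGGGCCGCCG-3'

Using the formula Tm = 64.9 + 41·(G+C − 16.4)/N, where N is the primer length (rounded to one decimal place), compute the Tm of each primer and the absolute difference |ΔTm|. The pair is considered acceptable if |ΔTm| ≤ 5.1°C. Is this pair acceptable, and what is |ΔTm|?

|ΔTm| = 6.1°C; the pair is not acceptable.

Forward: G+C = 13, N = 20 → Tm = 64.9 + 41·(13 − 16.4)/20 = 57.9°C.
Reverse: G+C = 16, N = 19 → Tm = 64.9 + 41·(16 − 16.4)/19 = 64.0°C.
|ΔTm| = |57.9 − 64.0| = 6.1°C, > 5.1°C.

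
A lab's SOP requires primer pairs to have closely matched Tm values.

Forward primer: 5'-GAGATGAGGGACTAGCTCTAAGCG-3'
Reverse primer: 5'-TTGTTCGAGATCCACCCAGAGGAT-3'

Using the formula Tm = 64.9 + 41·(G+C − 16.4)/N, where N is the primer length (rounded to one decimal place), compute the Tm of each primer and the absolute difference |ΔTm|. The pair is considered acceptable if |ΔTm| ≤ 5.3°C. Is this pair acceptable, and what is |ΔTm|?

|ΔTm| = 1.7°C; the pair is acceptable.

Forward: G+C = 13, N = 24 → Tm = 64.9 + 41·(13 − 16.4)/24 = 59.1°C.
Reverse: G+C = 12, N = 24 → Tm = 64.9 + 41·(12 − 16.4)/24 = 57.4°C.
|ΔTm| = |59.1 − 57.4| = 1.7°C, ≤ 5.3°C.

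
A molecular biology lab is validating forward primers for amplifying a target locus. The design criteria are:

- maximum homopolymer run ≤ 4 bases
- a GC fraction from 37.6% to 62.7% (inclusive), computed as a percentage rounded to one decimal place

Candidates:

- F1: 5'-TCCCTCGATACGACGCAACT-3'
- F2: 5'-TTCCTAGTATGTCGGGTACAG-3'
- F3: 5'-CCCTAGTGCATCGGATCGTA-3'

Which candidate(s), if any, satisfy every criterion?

F1, F2 and F3.

F1 (20 nt, A=5 T=4 G=3 C=8): longest run = 3 ✓; GC 11/20 = 55.0% ✓ — passes.
F2 (21 nt, A=4 T=7 G=6 C=4): longest run = 3 ✓; GC 10/21 = 47.6% ✓ — passes.
F3 (20 nt, A=4 T=5 G=5 C=6): longest run = 3 ✓; GC 11/20 = 55.0% ✓ — passes.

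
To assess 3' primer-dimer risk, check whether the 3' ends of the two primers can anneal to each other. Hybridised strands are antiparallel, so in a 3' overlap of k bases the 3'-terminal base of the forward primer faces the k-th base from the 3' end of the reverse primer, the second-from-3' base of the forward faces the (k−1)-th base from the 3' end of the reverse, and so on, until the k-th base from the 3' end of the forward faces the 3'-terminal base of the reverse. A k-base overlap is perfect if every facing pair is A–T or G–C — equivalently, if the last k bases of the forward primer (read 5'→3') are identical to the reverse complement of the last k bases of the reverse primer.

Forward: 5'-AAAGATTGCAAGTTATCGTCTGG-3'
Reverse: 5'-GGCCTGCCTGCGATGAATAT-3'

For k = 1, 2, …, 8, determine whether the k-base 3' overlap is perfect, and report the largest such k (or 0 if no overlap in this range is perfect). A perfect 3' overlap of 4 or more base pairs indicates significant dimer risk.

Longest perfect overlap: 0 complementary base pairs; below the dimer-risk threshold (threshold 4).

Last 8 bases (5'→3') — forward …TCGTCTGG, reverse …ATGAATAT.
Reverse complement of the reverse primer's last 8 bases: ATATTCAT; its first k bases are the reverse complement of the reverse primer's last k bases, so a perfect k-base overlap needs the forward primer's last k bases to equal them.
Comparing (forward last k vs required): k=1: G vs A ✗; k=2: GG vs AT ✗; k=3: TGG vs ATA ✗; k=4: CTGG vs ATAT ✗; k=5: TCTGG vs ATATT ✗; k=6: GTCTGG vs ATATTC ✗; k=7: CGTCTGG vs ATATTCA ✗; k=8: TCGTCTGG vs ATATTCAT ✗.
No overlap length from 1 to 8 is perfect, so the longest perfect 3' overlap is 0.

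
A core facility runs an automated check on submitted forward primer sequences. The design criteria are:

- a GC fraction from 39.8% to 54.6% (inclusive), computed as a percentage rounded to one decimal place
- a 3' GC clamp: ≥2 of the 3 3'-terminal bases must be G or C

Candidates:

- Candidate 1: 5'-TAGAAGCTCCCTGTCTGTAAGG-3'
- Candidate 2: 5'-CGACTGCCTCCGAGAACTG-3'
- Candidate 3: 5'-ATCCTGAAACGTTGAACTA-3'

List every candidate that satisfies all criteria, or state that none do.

Candidate 1 only.

Candidate 1 (22 nt, A=5 T=6 G=6 C=5): GC 11/22 = 50.0% ✓; 3' end AGG has 2 G/C ✓ — passes.
Candidate 2 (19 nt, A=4 T=3 G=5 C=7): GC 12/19 = 63.2%, outside 39.8–54.6% ✗; 3' end CTG has 2 G/C ✓ — fails.
Candidate 3 (19 nt, A=7 T=5 G=3 C=4): GC 7/19 = 36.8%, outside 39.8–54.6% ✗; 3' end CTA has 1 G/C, need ≥2 ✗ — fails.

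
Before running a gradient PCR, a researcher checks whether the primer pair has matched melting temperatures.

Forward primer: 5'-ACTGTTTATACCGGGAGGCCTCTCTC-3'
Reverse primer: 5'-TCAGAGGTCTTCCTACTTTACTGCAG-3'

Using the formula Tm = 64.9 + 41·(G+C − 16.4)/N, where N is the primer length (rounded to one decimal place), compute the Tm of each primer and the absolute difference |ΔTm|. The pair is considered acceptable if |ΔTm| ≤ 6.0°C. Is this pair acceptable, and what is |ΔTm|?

Forward: G+C = 14, N = 26 → Tm = 64.9 + 41·(14 − 16.4)/26 = 61.1°C.
Reverse: G+C = 12, N = 26 → Tm = 64.9 + 41·(12 − 16.4)/26 = 58.0°C.
|ΔTm| = |61.1 − 58.0| = 3.1°C, ≤ 6.0°C.

|ΔTm| = 3.1°C; the pair is acceptable.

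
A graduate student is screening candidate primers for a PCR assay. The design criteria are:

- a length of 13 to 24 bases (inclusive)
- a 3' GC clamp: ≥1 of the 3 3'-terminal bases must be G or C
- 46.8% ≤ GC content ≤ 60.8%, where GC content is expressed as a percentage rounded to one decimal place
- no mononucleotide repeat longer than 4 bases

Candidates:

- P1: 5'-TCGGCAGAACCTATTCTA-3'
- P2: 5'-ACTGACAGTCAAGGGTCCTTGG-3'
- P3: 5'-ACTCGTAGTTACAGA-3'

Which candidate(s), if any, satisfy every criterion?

P2 only.

P1 (18 nt, A=5 T=5 G=3 C=5): length 18 ✓; 3' end CTA has 1 G/C ✓; GC 8/18 = 44.4%, outside 46.8–60.8% ✗; longest run = 2 ✓ — fails.
P2 (22 nt, A=5 T=5 G=7 C=5): length 22 ✓; 3' end TGG has 2 G/C ✓; GC 12/22 = 54.5% ✓; longest run = 3 ✓ — passes.
P3 (15 nt, A=5 T=4 G=3 C=3): length 15 ✓; 3' end AGA has 1 G/C ✓; GC 6/15 = 40.0%, outside 46.8–60.8% ✗; longest run = 2 ✓ — fails.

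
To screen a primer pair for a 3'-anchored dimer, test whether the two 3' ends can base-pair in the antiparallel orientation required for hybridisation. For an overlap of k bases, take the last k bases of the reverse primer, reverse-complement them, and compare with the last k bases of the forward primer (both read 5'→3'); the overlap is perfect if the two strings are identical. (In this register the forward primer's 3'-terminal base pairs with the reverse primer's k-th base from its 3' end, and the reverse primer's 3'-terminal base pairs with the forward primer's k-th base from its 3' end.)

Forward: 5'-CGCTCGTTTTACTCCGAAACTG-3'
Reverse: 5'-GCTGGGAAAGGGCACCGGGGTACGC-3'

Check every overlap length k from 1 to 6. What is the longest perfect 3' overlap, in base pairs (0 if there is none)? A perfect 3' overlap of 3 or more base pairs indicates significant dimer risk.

Longest perfect overlap: 1 complementary base pair; below the dimer-risk threshold (threshold 3).

Last 6 bases (5'→3') — forward …AAACTG, reverse …GTACGC.
Reverse complement of the reverse primer's last 6 bases: GCGTAC; its first k bases are the reverse complement of the reverse primer's last k bases, so a perfect k-base overlap needs the forward primer's last k bases to equal them.
Comparing (forward last k vs required): k=1: G vs G ✓; k=2: TG vs GC ✗; k=3: CTG vs GCG ✗; k=4: ACTG vs GCGT ✗; k=5: AACTG vs GCGTA ✗; k=6: AAACTG vs GCGTAC ✗.
Only k = 1 is perfect, so the longest perfect 3' overlap is 1.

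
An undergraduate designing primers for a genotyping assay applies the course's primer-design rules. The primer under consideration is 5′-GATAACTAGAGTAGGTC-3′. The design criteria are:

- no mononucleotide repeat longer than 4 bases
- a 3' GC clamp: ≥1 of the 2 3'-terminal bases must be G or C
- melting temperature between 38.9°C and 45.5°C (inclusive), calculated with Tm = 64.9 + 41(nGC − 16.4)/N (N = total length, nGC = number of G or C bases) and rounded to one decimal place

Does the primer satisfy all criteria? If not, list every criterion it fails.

Meets all criteria.

Base counts: A=6, T=4, G=5, C=2 (length 17).
homopolymer run: longest run = 2 ✓
GC clamp: 3' end TC has 1 G/C ✓
Tm: Tm = 64.9 + 41·(7 − 16.4)/17 = 42.2°C ✓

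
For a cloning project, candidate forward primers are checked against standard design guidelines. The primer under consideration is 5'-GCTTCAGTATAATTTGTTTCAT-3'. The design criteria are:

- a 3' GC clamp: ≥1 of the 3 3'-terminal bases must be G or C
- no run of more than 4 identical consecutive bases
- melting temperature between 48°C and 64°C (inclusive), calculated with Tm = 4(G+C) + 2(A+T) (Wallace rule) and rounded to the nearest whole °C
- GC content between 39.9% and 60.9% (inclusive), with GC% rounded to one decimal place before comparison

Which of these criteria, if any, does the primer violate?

Fails: GC content.

Base counts: A=5, T=11, G=3, C=3 (length 22).
GC clamp: 3' end CAT has 1 G/C ✓
homopolymer run: longest run = 3 ✓
Tm: Tm = 2·16 + 4·6 = 56°C ✓
GC content: GC 6/22 = 27.3%, outside 39.9–60.9% ✗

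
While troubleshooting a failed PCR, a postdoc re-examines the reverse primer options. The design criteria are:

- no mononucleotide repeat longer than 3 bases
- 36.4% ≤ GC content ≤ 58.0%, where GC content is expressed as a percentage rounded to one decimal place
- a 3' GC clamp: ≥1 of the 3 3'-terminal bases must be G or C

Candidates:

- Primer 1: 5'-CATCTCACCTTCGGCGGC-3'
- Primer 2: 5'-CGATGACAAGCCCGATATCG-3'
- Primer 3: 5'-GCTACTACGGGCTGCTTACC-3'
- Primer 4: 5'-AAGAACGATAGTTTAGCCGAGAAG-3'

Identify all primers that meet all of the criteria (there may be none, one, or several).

Primer 1 (18 nt, A=2 T=4 G=4 C=8): longest run = 2 ✓; GC 12/18 = 66.7%, outside 36.4–58.0% ✗; 3' end GGC has 3 G/C ✓ — fails.
Primer 2 (20 nt, A=6 T=3 G=5 C=6): longest run = 3 ✓; GC 11/20 = 55.0% ✓; 3' end TCG has 2 G/C ✓ — passes.
Primer 3 (20 nt, A=3 T=5 G=5 C=7): longest run = 3 ✓; GC 12/20 = 60.0%, outside 36.4–58.0% ✗; 3' end ACC has 2 G/C ✓ — fails.
Primer 4 (24 nt, A=10 T=4 G=7 C=3): longest run = 3 ✓; GC 10/24 = 41.7% ✓; 3' end AAG has 1 G/C ✓ — passes.

Primer 2 and Primer 4.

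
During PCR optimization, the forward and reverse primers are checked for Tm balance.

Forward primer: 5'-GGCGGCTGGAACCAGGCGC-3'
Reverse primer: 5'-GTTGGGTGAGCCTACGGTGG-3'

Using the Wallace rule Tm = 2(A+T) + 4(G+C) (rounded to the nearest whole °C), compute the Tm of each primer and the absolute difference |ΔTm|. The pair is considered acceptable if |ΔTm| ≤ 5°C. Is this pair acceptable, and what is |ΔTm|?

|ΔTm| = 2°C; the pair is acceptable.

Forward: A=3 T=1 G=9 C=6 → Tm = 2·4 + 4·15 = 68°C.
Reverse: A=2 T=5 G=10 C=3 → Tm = 2·7 + 4·13 = 66°C.
|ΔTm| = |68 − 66| = 2°C, ≤ 5°C.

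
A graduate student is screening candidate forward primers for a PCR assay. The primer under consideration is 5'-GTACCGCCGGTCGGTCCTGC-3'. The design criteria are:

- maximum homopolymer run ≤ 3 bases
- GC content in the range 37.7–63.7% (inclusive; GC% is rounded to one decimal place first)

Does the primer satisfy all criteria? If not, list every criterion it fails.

Fails: GC content.

Base counts: A=1, T=4, G=7, C=8 (length 20).
homopolymer run: longest run = 2 ✓
GC content: GC 15/20 = 75.0%, outside 37.7–63.7% ✗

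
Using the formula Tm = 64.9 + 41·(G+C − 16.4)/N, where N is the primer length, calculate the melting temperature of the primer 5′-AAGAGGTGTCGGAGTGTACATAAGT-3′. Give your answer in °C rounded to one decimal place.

Base counts: A=8, T=6, G=9, C=2; G+C = 11, N = 25.
Tm = 64.9 + 41·(11 − 16.4)/25 = 64.9 + -221.40/25 = 56.0°C.

56.0°C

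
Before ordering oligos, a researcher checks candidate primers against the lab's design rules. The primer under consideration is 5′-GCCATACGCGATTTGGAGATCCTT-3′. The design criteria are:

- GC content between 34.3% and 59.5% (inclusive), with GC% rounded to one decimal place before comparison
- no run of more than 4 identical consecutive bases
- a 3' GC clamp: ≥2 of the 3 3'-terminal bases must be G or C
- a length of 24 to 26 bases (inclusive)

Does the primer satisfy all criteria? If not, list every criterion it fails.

Base counts: A=5, T=7, G=6, C=6 (length 24).
GC content: GC 12/24 = 50.0% ✓
homopolymer run: longest run = 3 ✓
GC clamp: 3' end CTT has 1 G/C, need ≥2 ✗
length: length 24 ✓

Fails: GC clamp.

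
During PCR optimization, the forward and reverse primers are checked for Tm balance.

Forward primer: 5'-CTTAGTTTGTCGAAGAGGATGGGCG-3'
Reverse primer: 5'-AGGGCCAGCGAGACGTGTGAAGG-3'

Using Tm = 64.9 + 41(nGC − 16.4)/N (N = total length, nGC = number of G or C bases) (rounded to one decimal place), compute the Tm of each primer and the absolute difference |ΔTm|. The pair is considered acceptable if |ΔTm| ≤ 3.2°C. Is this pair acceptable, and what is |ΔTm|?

|ΔTm| = 3.1°C; the pair is acceptable.

Forward: G+C = 13, N = 25 → Tm = 64.9 + 41·(13 − 16.4)/25 = 59.3°C.
Reverse: G+C = 15, N = 23 → Tm = 64.9 + 41·(15 − 16.4)/23 = 62.4°C.
|ΔTm| = |59.3 − 62.4| = 3.1°C, ≤ 3.2°C.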